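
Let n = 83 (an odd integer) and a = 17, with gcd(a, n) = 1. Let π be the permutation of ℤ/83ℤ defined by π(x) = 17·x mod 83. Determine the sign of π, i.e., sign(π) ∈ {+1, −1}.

+1

Start at x=9: 9 → 70 → 28 → 61 → 41 → 33 → 63 → … (one orbit).
3 cycles of lengths [41, 41, 1].
n − c = 83 − 3 = 80; sign = (−1)^80 = +1.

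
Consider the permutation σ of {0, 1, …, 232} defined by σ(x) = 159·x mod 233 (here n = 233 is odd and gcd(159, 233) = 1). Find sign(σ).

Trace 116: π^k(116) = [116, 37, 58, 135, 29, 184, 131] for k=0..6.
π_159 has 5 disjoint cycles with lengths [58, 58, 58, 58, 1] on {0,…,232}.
233 − 5 = 228 transpositions; sign(π) = (−1)^228 = +1.

+1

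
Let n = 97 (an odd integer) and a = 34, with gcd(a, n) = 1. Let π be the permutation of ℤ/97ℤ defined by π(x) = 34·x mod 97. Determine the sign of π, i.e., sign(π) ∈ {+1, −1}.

-1

Trace 28: π^k(28) = [28, 79, 67, 47, 46, 12, 20] for k=0..6.
Cycle lengths of π_34 on ℤ/97ℤ: [32, 32, 32, 1]; 4 cycles in total.
n − c = 97 − 4 = 93; sign = (−1)^93 = -1.
The Jacobi symbol (34|97) = -1 (Zolotarev) agrees.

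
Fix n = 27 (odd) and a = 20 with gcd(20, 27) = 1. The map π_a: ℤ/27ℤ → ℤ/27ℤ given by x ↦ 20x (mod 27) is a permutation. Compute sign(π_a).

-1

Trace 8: π^k(8) = [8, 25, 14, 10, 11, 4, 26] for k=0..6.
The orbit structure of x ↦ 20x mod 27: 4 orbits of sizes [18, 6, 2, 1].
sign(π) = (−1)^{n − #cycles} = (−1)^{27−4} = (−1)^23 = -1.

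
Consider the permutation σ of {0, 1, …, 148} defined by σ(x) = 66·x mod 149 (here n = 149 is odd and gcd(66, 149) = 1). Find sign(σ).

-1

Start at x=143: 143 → 51 → 88 → 146 → 100 → 44 → 73 → … (one orbit).
π_66 has 2 disjoint cycles with lengths [148, 1] on {0,…,148}.
149 − 2 = 147 transpositions; sign(π) = (−1)^147 = -1.
Zolotarev: (66|149) = -1, matching the cycle-count sign.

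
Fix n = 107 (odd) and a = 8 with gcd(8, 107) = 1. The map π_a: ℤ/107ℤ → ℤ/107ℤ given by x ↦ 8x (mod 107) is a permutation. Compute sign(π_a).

Start at x=13: 13 → 104 → 83 → 22 → 69 → 17 → 29 → … (one orbit).
Cycle lengths of π_8 on ℤ/107ℤ: [106, 1]; 2 cycles in total.
sign(π) = (−1)^{n − #cycles} = (−1)^{107−2} = (−1)^105 = -1.

-1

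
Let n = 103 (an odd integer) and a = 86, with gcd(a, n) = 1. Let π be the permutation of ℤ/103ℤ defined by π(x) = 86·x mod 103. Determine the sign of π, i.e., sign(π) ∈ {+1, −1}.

-1

Orbit of 54 under x↦86x: [54, 9, 53, 26, 73, 98, 85]… (length divides ord_103(86)).
Cycle type of π: 102 + 1; total 2 cycles.
2 cycles on 103: each ℓ→(−1)^(ℓ−1), product (−1)^101 = -1.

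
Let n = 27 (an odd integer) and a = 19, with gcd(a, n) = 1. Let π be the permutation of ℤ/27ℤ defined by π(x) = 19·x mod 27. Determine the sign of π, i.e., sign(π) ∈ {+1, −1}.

+1

Trace 10: π^k(10) = [10, 1, 19] for k=0..2.
Decompose π into cycles: lengths [3, 3, 3, 3, 3, 3, 1, 1, 1, 1, 1, 1, 1, 1, 1] (15 cycles, including the fixed point 0).
sign(π) = (−1)^{n − #cycles} = (−1)^{27−15} = (−1)^12 = +1.
The Jacobi symbol (19|27) = +1 (Zolotarev) agrees.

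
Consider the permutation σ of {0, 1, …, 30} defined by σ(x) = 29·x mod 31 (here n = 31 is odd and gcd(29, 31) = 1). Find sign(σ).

-1

Start at x=29: 29 → 4 → 23 → 16 → 30 → 2 → 27 → … (one orbit).
Decompose π into cycles: lengths [10, 10, 10, 1] (4 cycles, including the fixed point 0).
4 cycles on 31: each ℓ→(−1)^(ℓ−1), product (−1)^27 = -1.
Via Zolotarev, sign(π_{29}) = (29|31) = -1.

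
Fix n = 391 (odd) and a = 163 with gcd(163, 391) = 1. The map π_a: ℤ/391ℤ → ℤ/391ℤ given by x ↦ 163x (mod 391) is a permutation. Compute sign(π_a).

Start at x=177: 177 → 308 → 156 → 13 → 164 → 144 → 12 → … (one orbit).
Decompose π into cycles: lengths [176, 176, 16, 11, 11, 1] (6 cycles, including the fixed point 0).
6 cycles on 391: each ℓ→(−1)^(ℓ−1), product (−1)^385 = -1.

-1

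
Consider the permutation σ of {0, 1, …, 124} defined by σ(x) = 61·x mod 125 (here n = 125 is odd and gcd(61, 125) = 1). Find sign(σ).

+1

Orbit of 121 under x↦61x: [121, 6, 116, 76, 11, 46, 56]… (length divides ord_125(61)).
Cycle type of π: 25×4 + 5×4 + 1×5; total 13 cycles.
With 13 cycles on 125 points, sign = (−1)^{125−13} = +1.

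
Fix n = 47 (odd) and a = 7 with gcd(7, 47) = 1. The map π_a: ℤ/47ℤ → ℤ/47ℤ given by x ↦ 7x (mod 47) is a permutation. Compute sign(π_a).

+1

Start at x=36: 36 → 17 → 25 → 34 → 3 → 21 → 6 → … (one orbit).
π_7 has 3 disjoint cycles with lengths [23, 23, 1] on {0,…,46}.
sign(π) = (−1)^{n − #cycles} = (−1)^{47−3} = (−1)^44 = +1.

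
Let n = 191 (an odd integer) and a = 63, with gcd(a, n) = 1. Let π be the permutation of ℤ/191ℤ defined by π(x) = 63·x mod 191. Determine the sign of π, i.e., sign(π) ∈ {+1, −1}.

Start at x=68: 68 → 82 → 9 → 185 → 4 → 61 → 23 → … (one orbit).
2 cycles of lengths [190, 1].
n − c = 191 − 2 = 189; sign = (−1)^189 = -1.

-1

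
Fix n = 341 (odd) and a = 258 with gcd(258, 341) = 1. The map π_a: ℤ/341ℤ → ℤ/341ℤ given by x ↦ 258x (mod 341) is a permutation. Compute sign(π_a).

Start at x=236: 236 → 190 → 257 → 152 → 1 → 258 → 69 → … (one orbit).
Decompose π into cycles: lengths [15, 15, 15, 15, 15, 15, 15, 15, 15, 15, 15, 15, 15, 15, 15, 15, 15, 15, 15, 15, 15, 15, 5, 5, 1] (25 cycles, including the fixed point 0).
25 cycles on 341: each ℓ→(−1)^(ℓ−1), product (−1)^316 = +1.
Check: (258/341) = +1 by Zolotarev.

+1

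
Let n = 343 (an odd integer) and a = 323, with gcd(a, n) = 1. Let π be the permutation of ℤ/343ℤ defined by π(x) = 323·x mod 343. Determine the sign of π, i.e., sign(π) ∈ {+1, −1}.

+1

Trace 155: π^k(155) = [155, 330, 260, 288, 71, 295, 274] for k=0..6.
Decompose π into cycles: lengths [49, 49, 49, 49, 49, 49, 7, 7, 7, 7, 7, 7, 1, 1, 1, 1, 1, 1, 1] (19 cycles, including the fixed point 0).
sign(π) = (−1)^{n − #cycles} = (−1)^{343−19} = (−1)^324 = +1.
Via Zolotarev, sign(π_{323}) = (323|343) = +1.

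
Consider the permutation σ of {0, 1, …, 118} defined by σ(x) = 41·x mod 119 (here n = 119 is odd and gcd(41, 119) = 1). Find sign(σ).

+1

Start at x=1: 1 → 41 → 15 → 20 → 106 → 62 → 43 → … (one orbit).
Cycle lengths of π_41 on ℤ/119ℤ: [16, 16, 16, 16, 16, 16, 16, 2, 2, 2, 1]; 11 cycles in total.
sign(π) = (−1)^{n − #cycles} = (−1)^{119−11} = (−1)^108 = +1.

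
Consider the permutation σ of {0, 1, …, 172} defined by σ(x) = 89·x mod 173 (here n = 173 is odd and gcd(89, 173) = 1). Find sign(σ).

+1

Trace 132: π^k(132) = [132, 157, 133, 73, 96, 67, 81] for k=0..6.
Cycle lengths of π_89 on ℤ/173ℤ: [86, 86, 1]; 3 cycles in total.
With 3 cycles on 173 points, sign = (−1)^{173−3} = +1.
Via Zolotarev, sign(π_{89}) = (89|173) = +1.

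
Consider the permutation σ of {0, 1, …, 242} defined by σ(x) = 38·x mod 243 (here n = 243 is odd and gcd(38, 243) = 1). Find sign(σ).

-1

Orbit of 215 under x↦38x: [215, 151, 149, 73, 101, 193, 44]… (length divides ord_243(38)).
Cycle lengths of π_38 on ℤ/243ℤ: [162, 54, 18, 6, 2, 1]; 6 cycles in total.
sign(π) = (−1)^{n − #cycles} = (−1)^{243−6} = (−1)^237 = -1.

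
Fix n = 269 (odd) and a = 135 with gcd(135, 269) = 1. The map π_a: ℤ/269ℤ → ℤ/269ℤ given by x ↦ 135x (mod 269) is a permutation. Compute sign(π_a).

-1

Start at x=223: 223 → 246 → 123 → 196 → 98 → 49 → 159 → … (one orbit).
Decompose π into cycles: lengths [268, 1] (2 cycles, including the fixed point 0).
269 − 2 = 267 transpositions; sign(π) = (−1)^267 = -1.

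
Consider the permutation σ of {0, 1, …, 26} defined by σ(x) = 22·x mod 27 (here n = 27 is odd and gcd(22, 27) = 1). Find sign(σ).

+1

Trace 7: π^k(7) = [7, 19, 13, 16, 1, 22, 25] for k=0..6.
π_22 has 7 disjoint cycles with lengths [9, 9, 3, 3, 1, 1, 1] on {0,…,26}.
Σ(ℓ_i−1) = 27−7 = 20; sign = (−1)^20 = +1.
The Jacobi symbol (22|27) = +1 (Zolotarev) agrees.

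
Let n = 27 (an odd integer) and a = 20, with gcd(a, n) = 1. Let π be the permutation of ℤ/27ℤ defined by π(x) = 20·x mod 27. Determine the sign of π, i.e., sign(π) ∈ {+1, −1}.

-1

Trace 25: π^k(25) = [25, 14, 10, 11, 4, 26, 7] for k=0..6.
The orbit structure of x ↦ 20x mod 27: 4 orbits of sizes [18, 6, 2, 1].
n − c = 27 − 4 = 23; sign = (−1)^23 = -1.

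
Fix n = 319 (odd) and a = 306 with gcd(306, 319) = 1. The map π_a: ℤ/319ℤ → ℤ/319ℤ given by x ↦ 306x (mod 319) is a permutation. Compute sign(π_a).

Trace 170: π^k(170) = [170, 23, 20, 59, 190, 82, 210] for k=0..6.
Decompose π into cycles: lengths [35, 35, 35, 35, 35, 35, 35, 35, 7, 7, 7, 7, 5, 5, 1] (15 cycles, including the fixed point 0).
With 15 cycles on 319 points, sign = (−1)^{319−15} = +1.

+1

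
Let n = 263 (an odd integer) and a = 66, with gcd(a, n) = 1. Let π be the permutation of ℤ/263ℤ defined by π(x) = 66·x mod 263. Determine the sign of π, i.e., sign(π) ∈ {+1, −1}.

Orbit of 143 under x↦66x: [143, 233, 124, 31, 205, 117, 95]… (length divides ord_263(66)).
Decompose π into cycles: lengths [131, 131, 1] (3 cycles, including the fixed point 0).
Σ(ℓ_i−1) = 263−3 = 260; sign = (−1)^260 = +1.
Via Zolotarev, sign(π_{66}) = (66|263) = +1.

+1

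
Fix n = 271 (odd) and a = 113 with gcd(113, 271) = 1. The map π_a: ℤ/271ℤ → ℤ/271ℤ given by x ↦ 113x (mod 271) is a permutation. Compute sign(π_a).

-1

Orbit of 1 under x↦113x: [1, 113, 32, 93, 211, 266, 248]… (length divides ord_271(113)).
Cycle type of π: 54×5 + 1; total 6 cycles.
With 6 cycles on 271 points, sign = (−1)^{271−6} = -1.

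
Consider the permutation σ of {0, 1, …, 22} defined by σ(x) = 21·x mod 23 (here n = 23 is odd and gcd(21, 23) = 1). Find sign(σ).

Start at x=20: 20 → 6 → 11 → 1 → 21 → 4 → 15 → … (one orbit).
2 cycles of lengths [22, 1].
sign(π) = (−1)^{n − #cycles} = (−1)^{23−2} = (−1)^21 = -1.
(21|23)_J = -1 (Zolotarev's lemma cross-check).

-1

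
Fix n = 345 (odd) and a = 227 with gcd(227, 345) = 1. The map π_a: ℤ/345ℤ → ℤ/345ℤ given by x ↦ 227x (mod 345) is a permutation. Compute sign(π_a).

Orbit of 1 under x↦227x: [1, 227, 124, 203, 196, 332, 154]… (length divides ord_345(227)).
π_227 has 14 disjoint cycles with lengths [44, 44, 44, 44, 44, 44, 22, 22, 22, 4, 4, 4, 2, 1] on {0,…,344}.
With 14 cycles on 345 points, sign = (−1)^{345−14} = -1.

-1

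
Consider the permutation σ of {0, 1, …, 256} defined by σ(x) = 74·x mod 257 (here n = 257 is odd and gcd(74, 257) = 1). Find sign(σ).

Start at x=83: 83 → 231 → 132 → 2 → 148 → 158 → 127 → … (one orbit).
Decompose π into cycles: lengths [256, 1] (2 cycles, including the fixed point 0).
sign(π) = (−1)^{n − #cycles} = (−1)^{257−2} = (−1)^255 = -1.

-1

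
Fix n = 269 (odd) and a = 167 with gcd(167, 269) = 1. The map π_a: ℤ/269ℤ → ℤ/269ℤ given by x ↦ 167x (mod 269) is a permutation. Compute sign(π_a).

Trace 181: π^k(181) = [181, 99, 124, 264, 241, 166, 15] for k=0..6.
Cycle type of π: 268 + 1; total 2 cycles.
Σ(ℓ_i−1) = 269−2 = 267; sign = (−1)^267 = -1.
Check: (167/269) = -1 by Zolotarev.

-1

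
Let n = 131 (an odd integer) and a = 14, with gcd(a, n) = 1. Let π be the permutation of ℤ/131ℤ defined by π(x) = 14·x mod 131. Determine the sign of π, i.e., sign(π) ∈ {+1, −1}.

Orbit of 118 under x↦14x: [118, 80, 72, 91, 95, 20, 18]… (length divides ord_131(14)).
Decompose π into cycles: lengths [130, 1] (2 cycles, including the fixed point 0).
Σ(ℓ_i−1) = 131−2 = 129; sign = (−1)^129 = -1.
Zolotarev: (14|131) = -1, matching the cycle-count sign.

-1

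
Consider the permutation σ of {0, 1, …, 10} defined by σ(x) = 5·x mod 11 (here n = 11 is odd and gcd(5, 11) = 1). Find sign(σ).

+1

Start at x=4: 4 → 9 → 1 → 5 → 3 → 4 (one orbit).
3 cycles of lengths [5, 5, 1].
Σ(ℓ_i−1) = 11−3 = 8; sign = (−1)^8 = +1.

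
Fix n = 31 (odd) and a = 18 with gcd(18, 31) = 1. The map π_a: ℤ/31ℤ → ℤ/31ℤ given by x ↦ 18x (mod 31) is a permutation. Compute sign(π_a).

Orbit of 19 under x↦18x: [19, 1, 18, 14, 4, 10, 25]… (length divides ord_31(18)).
Cycle lengths of π_18 on ℤ/31ℤ: [15, 15, 1]; 3 cycles in total.
Σ(ℓ_i−1) = 31−3 = 28; sign = (−1)^28 = +1.

+1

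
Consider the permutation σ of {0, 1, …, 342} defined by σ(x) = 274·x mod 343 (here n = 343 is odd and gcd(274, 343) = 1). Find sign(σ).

+1

Trace 36: π^k(36) = [36, 260, 239, 316, 148, 78, 106] for k=0..6.
Decompose π into cycles: lengths [49, 49, 49, 49, 49, 49, 7, 7, 7, 7, 7, 7, 1, 1, 1, 1, 1, 1, 1] (19 cycles, including the fixed point 0).
sign(π) = (−1)^{n − #cycles} = (−1)^{343−19} = (−1)^324 = +1.
Via Zolotarev, sign(π_{274}) = (274|343) = +1.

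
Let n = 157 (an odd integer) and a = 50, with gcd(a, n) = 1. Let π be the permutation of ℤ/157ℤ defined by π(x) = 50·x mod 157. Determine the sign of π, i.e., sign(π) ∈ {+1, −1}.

-1

Start at x=12: 12 → 129 → 13 → 22 → 1 → 50 → 145 → … (one orbit).
Cycle lengths of π_50 on ℤ/157ℤ: [12, 12, 12, 12, 12, 12, 12, 12, 12, 12, 12, 12, 12, 1]; 14 cycles in total.
With 14 cycles on 157 points, sign = (−1)^{157−14} = -1.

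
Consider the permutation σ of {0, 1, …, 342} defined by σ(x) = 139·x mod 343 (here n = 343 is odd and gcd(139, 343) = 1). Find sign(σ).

Start at x=307: 307 → 141 → 48 → 155 → 279 → 22 → 314 → … (one orbit).
10 cycles of lengths [98, 98, 98, 14, 14, 14, 2, 2, 2, 1].
sign(π) = (−1)^{n − #cycles} = (−1)^{343−10} = (−1)^333 = -1.
The Jacobi symbol (139|343) = -1 (Zolotarev) agrees.

-1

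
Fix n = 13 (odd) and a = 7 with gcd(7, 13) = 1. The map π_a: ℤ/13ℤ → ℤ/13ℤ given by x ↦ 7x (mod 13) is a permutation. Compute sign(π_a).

Start at x=3: 3 → 8 → 4 → 2 → 1 → 7 → 10 → … (one orbit).
Cycle lengths of π_7 on ℤ/13ℤ: [12, 1]; 2 cycles in total.
sign(π) = (−1)^{n − #cycles} = (−1)^{13−2} = (−1)^11 = -1.
Check: (7/13) = -1 by Zolotarev.

-1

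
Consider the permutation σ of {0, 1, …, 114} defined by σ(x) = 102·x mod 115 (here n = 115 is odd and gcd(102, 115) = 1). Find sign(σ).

+1

Orbit of 6 under x↦102x: [6, 37, 94, 43, 16, 22, 59]… (length divides ord_115(102)).
5 cycles of lengths [44, 44, 22, 4, 1].
sign(π) = (−1)^{n − #cycles} = (−1)^{115−5} = (−1)^110 = +1.
Check: (102/115) = +1 by Zolotarev.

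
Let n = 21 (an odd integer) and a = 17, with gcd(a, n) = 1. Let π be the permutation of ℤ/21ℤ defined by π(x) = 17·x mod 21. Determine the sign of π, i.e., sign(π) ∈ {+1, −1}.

Start at x=17: 17 → 16 → 20 → 4 → 5 → 1 → 17 (one orbit).
Decompose π into cycles: lengths [6, 6, 6, 2, 1] (5 cycles, including the fixed point 0).
sign(π) = (−1)^{n − #cycles} = (−1)^{21−5} = (−1)^16 = +1.
The Jacobi symbol (17|21) = +1 (Zolotarev) agrees.

+1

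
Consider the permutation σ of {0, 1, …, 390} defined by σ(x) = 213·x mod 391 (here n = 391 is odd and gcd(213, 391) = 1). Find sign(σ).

Start at x=361: 361 → 257 → 1 → 213 → 13 → 32 → 169 → … (one orbit).
Cycle lengths of π_213 on ℤ/391ℤ: [88, 88, 88, 88, 11, 11, 8, 8, 1]; 9 cycles in total.
Σ(ℓ_i−1) = 391−9 = 382; sign = (−1)^382 = +1.
The Jacobi symbol (213|391) = +1 (Zolotarev) agrees.

+1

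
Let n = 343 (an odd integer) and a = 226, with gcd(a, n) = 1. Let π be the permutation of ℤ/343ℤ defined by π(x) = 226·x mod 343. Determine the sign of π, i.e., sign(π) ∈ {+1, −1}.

Start at x=148: 148 → 177 → 214 → 1 → 226 → 312 → 197 → … (one orbit).
Decompose π into cycles: lengths [21, 21, 21, 21, 21, 21, 21, 21, 21, 21, 21, 21, 21, 21, 3, 3, 3, 3, 3, 3, 3, 3, 3, 3, 3, 3, 3, 3, 3, 3, 1] (31 cycles, including the fixed point 0).
343 − 31 = 312 transpositions; sign(π) = (−1)^312 = +1.

+1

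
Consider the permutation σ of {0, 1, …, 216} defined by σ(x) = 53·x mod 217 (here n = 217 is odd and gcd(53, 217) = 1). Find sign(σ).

-1

Orbit of 107 under x↦53x: [107, 29, 18, 86, 1, 53, 205]… (length divides ord_217(53)).
Decompose π into cycles: lengths [30, 30, 30, 30, 30, 30, 30, 3, 3, 1] (10 cycles, including the fixed point 0).
10 cycles on 217: each ℓ→(−1)^(ℓ−1), product (−1)^207 = -1.
(53|217)_J = -1 (Zolotarev's lemma cross-check).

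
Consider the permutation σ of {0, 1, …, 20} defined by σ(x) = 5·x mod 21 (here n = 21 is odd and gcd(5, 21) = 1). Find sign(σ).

Trace 5: π^k(5) = [5, 4, 20, 16, 17, 1] for k=0..5.
The orbit structure of x ↦ 5x mod 21: 5 orbits of sizes [6, 6, 6, 2, 1].
n − c = 21 − 5 = 16; sign = (−1)^16 = +1.

+1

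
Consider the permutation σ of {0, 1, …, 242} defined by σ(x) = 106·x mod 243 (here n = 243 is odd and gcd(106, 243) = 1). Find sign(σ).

+1

Orbit of 199 under x↦106x: [199, 196, 121, 190, 214, 85, 19]… (length divides ord_243(106)).
Cycle lengths of π_106 on ℤ/243ℤ: [81, 81, 27, 27, 9, 9, 3, 3, 1, 1, 1]; 11 cycles in total.
Σ(ℓ_i−1) = 243−11 = 232; sign = (−1)^232 = +1.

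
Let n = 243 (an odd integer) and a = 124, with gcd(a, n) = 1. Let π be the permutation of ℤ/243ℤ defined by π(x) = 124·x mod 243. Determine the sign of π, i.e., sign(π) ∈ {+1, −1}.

+1

Trace 130: π^k(130) = [130, 82, 205, 148, 127, 196, 4] for k=0..6.
π_124 has 11 disjoint cycles with lengths [81, 81, 27, 27, 9, 9, 3, 3, 1, 1, 1] on {0,…,242}.
Σ(ℓ_i−1) = 243−11 = 232; sign = (−1)^232 = +1.
Zolotarev: (124|243) = +1, matching the cycle-count sign.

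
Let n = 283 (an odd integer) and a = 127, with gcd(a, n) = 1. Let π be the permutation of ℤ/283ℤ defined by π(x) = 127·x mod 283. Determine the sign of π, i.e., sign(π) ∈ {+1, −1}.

+1

Orbit of 204 under x↦127x: [204, 155, 158, 256, 250, 54, 66]… (length divides ord_283(127)).
π_127 has 7 disjoint cycles with lengths [47, 47, 47, 47, 47, 47, 1] on {0,…,282}.
7 cycles on 283: each ℓ→(−1)^(ℓ−1), product (−1)^276 = +1.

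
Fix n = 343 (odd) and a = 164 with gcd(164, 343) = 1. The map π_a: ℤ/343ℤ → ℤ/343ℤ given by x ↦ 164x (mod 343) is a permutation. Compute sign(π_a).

Start at x=4: 4 → 313 → 225 → 199 → 51 → 132 → 39 → … (one orbit).
Cycle type of π: 294 + 42 + 6 + 1; total 4 cycles.
4 cycles on 343: each ℓ→(−1)^(ℓ−1), product (−1)^339 = -1.
Check: (164/343) = -1 by Zolotarev.

-1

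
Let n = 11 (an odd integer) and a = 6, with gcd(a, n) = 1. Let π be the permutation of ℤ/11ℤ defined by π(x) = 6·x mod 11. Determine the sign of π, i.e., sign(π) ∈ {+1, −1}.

Start at x=7: 7 → 9 → 10 → 5 → 8 → 4 → 2 → … (one orbit).
The orbit structure of x ↦ 6x mod 11: 2 orbits of sizes [10, 1].
Σ(ℓ_i−1) = 11−2 = 9; sign = (−1)^9 = -1.
The Jacobi symbol (6|11) = -1 (Zolotarev) agrees.

-1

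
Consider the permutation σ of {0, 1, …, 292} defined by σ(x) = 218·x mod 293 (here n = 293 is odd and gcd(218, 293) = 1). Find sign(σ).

-1

Start at x=34: 34 → 87 → 214 → 65 → 106 → 254 → 288 → … (one orbit).
Cycle type of π: 292 + 1; total 2 cycles.
sign(π) = (−1)^{n − #cycles} = (−1)^{293−2} = (−1)^291 = -1.
The Jacobi symbol (218|293) = -1 (Zolotarev) agrees.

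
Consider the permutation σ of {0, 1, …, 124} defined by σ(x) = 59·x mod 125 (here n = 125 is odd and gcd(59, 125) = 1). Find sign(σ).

+1

Start at x=86: 86 → 74 → 116 → 94 → 46 → 89 → 1 → … (one orbit).
Cycle type of π: 50×2 + 10×2 + 2×2 + 1; total 7 cycles.
Σ(ℓ_i−1) = 125−7 = 118; sign = (−1)^118 = +1.
Check: (59/125) = +1 by Zolotarev.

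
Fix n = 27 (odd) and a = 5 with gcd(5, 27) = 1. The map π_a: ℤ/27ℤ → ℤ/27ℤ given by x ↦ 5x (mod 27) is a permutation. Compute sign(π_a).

Orbit of 19 under x↦5x: [19, 14, 16, 26, 22, 2, 10]… (length divides ord_27(5)).
Cycle lengths of π_5 on ℤ/27ℤ: [18, 6, 2, 1]; 4 cycles in total.
27 − 4 = 23 transpositions; sign(π) = (−1)^23 = -1.
Check: (5/27) = -1 by Zolotarev.

-1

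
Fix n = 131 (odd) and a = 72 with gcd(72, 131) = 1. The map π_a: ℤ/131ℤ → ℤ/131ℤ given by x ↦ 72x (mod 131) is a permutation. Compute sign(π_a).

-1

Orbit of 69 under x↦72x: [69, 121, 66, 36, 103, 80, 127]… (length divides ord_131(72)).
Cycle type of π: 130 + 1; total 2 cycles.
Σ(ℓ_i−1) = 131−2 = 129; sign = (−1)^129 = -1.
(72|131)_J = -1 (Zolotarev's lemma cross-check).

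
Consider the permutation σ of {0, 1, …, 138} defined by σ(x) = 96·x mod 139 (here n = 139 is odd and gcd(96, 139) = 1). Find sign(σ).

+1

Start at x=1: 1 → 96 → 42 → 1 (one orbit).
Cycle type of π: 3×46 + 1; total 47 cycles.
47 cycles on 139: each ℓ→(−1)^(ℓ−1), product (−1)^92 = +1.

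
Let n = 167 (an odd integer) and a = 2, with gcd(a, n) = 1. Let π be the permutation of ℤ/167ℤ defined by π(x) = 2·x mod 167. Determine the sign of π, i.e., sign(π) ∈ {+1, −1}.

+1

Start at x=85: 85 → 3 → 6 → 12 → 24 → 48 → 96 → … (one orbit).
The orbit structure of x ↦ 2x mod 167: 3 orbits of sizes [83, 83, 1].
With 3 cycles on 167 points, sign = (−1)^{167−3} = +1.
Zolotarev: (2|167) = +1, matching the cycle-count sign.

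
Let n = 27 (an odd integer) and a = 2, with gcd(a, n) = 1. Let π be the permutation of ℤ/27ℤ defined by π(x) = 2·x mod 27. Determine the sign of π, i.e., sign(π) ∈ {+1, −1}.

Trace 23: π^k(23) = [23, 19, 11, 22, 17, 7, 14] for k=0..6.
Cycle lengths of π_2 on ℤ/27ℤ: [18, 6, 2, 1]; 4 cycles in total.
4 cycles on 27: each ℓ→(−1)^(ℓ−1), product (−1)^23 = -1.

-1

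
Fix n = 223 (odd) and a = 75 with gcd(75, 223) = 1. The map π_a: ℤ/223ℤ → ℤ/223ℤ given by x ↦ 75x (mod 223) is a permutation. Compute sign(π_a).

Orbit of 39 under x↦75x: [39, 26, 166, 185, 49, 107, 220]… (length divides ord_223(75)).
2 cycles of lengths [222, 1].
223 − 2 = 221 transpositions; sign(π) = (−1)^221 = -1.
Check: (75/223) = -1 by Zolotarev.

-1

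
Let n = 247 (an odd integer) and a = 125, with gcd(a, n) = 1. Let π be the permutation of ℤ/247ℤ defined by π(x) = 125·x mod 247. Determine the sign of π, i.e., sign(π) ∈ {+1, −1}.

-1

Start at x=144: 144 → 216 → 77 → 239 → 235 → 229 → 220 → … (one orbit).
π_125 has 28 disjoint cycles with lengths [12, 12, 12, 12, 12, 12, 12, 12, 12, 12, 12, 12, 12, 12, 12, 12, 12, 12, 4, 4, 4, 3, 3, 3, 3, 3, 3, 1] on {0,…,246}.
With 28 cycles on 247 points, sign = (−1)^{247−28} = -1.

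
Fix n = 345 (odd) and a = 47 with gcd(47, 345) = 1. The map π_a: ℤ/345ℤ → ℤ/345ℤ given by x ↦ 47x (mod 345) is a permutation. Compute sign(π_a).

+1

Orbit of 323 under x↦47x: [323, 1, 47, 139]… (length divides ord_345(47)).
The orbit structure of x ↦ 47x mod 345: 115 orbits of sizes [4, 4, 4, 4, 4, 4, 4, 4, 4, 4, 4, 4, 4, 4, 4, 4, 4, 4, 4, 4, 4, 4, 4, 4, 4, 4, 4, 4, 4, 4, 4, 4, 4, 4, 4, 4, 4, 4, 4, 4, 4, 4, 4, 4, 4, 4, 4, 4, 4, 4, 4, 4, 4, 4, 4, 4, 4, 4, 4, 4, 4, 4, 4, 4, 4, 4, 4, 4, 4, 2, 2, 2, 2, 2, 2, 2, 2, 2, 2, 2, 2, 2, 2, 2, 2, 2, 2, 2, 2, 2, 2, 2, 1, 1, 1, 1, 1, 1, 1, 1, 1, 1, 1, 1, 1, 1, 1, 1, 1, 1, 1, 1, 1, 1, 1].
With 115 cycles on 345 points, sign = (−1)^{345−115} = +1.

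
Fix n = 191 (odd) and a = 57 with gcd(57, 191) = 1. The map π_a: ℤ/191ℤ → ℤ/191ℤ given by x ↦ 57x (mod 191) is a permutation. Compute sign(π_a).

Start at x=21: 21 → 51 → 42 → 102 → 84 → 13 → 168 → … (one orbit).
Cycle lengths of π_57 on ℤ/191ℤ: [190, 1]; 2 cycles in total.
191 − 2 = 189 transpositions; sign(π) = (−1)^189 = -1.
(57|191)_J = -1 (Zolotarev's lemma cross-check).

-1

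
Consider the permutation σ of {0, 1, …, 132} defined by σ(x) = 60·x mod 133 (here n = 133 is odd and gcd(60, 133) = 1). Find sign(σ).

-1

Orbit of 9 under x↦60x: [9, 8, 81, 72, 64, 116, 44]… (length divides ord_133(60)).
Cycle lengths of π_60 on ℤ/133ℤ: [18, 18, 18, 18, 18, 18, 18, 3, 3, 1]; 10 cycles in total.
With 10 cycles on 133 points, sign = (−1)^{133−10} = -1.
The Jacobi symbol (60|133) = -1 (Zolotarev) agrees.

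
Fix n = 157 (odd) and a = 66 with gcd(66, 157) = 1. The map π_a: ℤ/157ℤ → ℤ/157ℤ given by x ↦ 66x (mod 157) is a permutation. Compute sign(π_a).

Orbit of 96 under x↦66x: [96, 56, 85, 115, 54, 110, 38]… (length divides ord_157(66)).
Cycle type of π: 156 + 1; total 2 cycles.
n − c = 157 − 2 = 155; sign = (−1)^155 = -1.
Via Zolotarev, sign(π_{66}) = (66|157) = -1.

-1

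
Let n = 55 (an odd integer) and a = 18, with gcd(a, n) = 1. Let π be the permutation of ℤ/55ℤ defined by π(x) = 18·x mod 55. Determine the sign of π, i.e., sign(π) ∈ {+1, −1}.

Trace 34: π^k(34) = [34, 7, 16, 13, 14, 32, 26] for k=0..6.
Cycle lengths of π_18 on ℤ/55ℤ: [20, 20, 10, 4, 1]; 5 cycles in total.
5 cycles on 55: each ℓ→(−1)^(ℓ−1), product (−1)^50 = +1.
(18|55)_J = +1 (Zolotarev's lemma cross-check).

+1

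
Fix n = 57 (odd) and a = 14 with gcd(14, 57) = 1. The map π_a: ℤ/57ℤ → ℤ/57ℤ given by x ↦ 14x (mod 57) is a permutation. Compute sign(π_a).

Trace 50: π^k(50) = [50, 16, 53, 1, 14, 25, 8] for k=0..6.
5 cycles of lengths [18, 18, 18, 2, 1].
57 − 5 = 52 transpositions; sign(π) = (−1)^52 = +1.
Via Zolotarev, sign(π_{14}) = (14|57) = +1.

+1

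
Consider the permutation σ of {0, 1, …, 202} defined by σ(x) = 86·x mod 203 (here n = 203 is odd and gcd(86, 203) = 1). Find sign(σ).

+1

Trace 88: π^k(88) = [88, 57, 30, 144, 1, 86] for k=0..5.
Cycle type of π: 6×28 + 3×2 + 2×14 + 1; total 45 cycles.
203 − 45 = 158 transpositions; sign(π) = (−1)^158 = +1.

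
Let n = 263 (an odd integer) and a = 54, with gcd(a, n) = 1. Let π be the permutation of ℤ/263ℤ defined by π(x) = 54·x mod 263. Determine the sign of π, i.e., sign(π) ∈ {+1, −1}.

Orbit of 181 under x↦54x: [181, 43, 218, 200, 17, 129, 128]… (length divides ord_263(54)).
The orbit structure of x ↦ 54x mod 263: 3 orbits of sizes [131, 131, 1].
3 cycles on 263: each ℓ→(−1)^(ℓ−1), product (−1)^260 = +1.

+1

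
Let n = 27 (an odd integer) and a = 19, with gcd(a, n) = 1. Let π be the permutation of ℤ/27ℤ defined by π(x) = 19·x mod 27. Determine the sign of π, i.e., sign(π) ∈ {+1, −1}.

Trace 1: π^k(1) = [1, 19, 10] for k=0..2.
Cycle lengths of π_19 on ℤ/27ℤ: [3, 3, 3, 3, 3, 3, 1, 1, 1, 1, 1, 1, 1, 1, 1]; 15 cycles in total.
15 cycles on 27: each ℓ→(−1)^(ℓ−1), product (−1)^12 = +1.
Check: (19/27) = +1 by Zolotarev.

+1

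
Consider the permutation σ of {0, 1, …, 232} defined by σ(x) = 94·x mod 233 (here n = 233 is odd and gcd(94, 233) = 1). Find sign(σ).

-1

Start at x=144: 144 → 22 → 204 → 70 → 56 → 138 → 157 → … (one orbit).
The orbit structure of x ↦ 94x mod 233: 2 orbits of sizes [232, 1].
n − c = 233 − 2 = 231; sign = (−1)^231 = -1.
(94|233)_J = -1 (Zolotarev's lemma cross-check).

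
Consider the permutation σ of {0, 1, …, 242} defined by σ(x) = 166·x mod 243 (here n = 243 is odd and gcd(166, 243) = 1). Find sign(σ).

+1

Trace 193: π^k(193) = [193, 205, 10, 202, 241, 154, 49] for k=0..6.
The orbit structure of x ↦ 166x mod 243: 11 orbits of sizes [81, 81, 27, 27, 9, 9, 3, 3, 1, 1, 1].
With 11 cycles on 243 points, sign = (−1)^{243−11} = +1.
Zolotarev: (166|243) = +1, matching the cycle-count sign.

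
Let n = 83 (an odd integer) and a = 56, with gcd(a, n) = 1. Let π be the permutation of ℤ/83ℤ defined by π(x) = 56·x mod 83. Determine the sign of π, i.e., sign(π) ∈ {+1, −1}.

-1

Start at x=33: 33 → 22 → 70 → 19 → 68 → 73 → 21 → … (one orbit).
Cycle lengths of π_56 on ℤ/83ℤ: [82, 1]; 2 cycles in total.
Σ(ℓ_i−1) = 83−2 = 81; sign = (−1)^81 = -1.
Check: (56/83) = -1 by Zolotarev.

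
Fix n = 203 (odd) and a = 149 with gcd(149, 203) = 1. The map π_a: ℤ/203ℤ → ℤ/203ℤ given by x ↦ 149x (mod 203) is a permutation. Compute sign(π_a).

+1

Trace 36: π^k(36) = [36, 86, 25, 71, 23, 179, 78] for k=0..6.
9 cycles of lengths [42, 42, 42, 42, 14, 14, 3, 3, 1].
Σ(ℓ_i−1) = 203−9 = 194; sign = (−1)^194 = +1.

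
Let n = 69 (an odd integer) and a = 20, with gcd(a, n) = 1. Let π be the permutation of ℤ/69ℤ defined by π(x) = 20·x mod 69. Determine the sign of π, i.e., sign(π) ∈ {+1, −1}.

+1

Orbit of 65 under x↦20x: [65, 58, 56, 16, 44, 52, 5]… (length divides ord_69(20)).
Cycle lengths of π_20 on ℤ/69ℤ: [22, 22, 22, 2, 1]; 5 cycles in total.
Σ(ℓ_i−1) = 69−5 = 64; sign = (−1)^64 = +1.
Zolotarev: (20|69) = +1, matching the cycle-count sign.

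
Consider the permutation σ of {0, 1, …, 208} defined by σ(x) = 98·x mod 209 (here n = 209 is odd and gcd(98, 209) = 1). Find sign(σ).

+1

Orbit of 199 under x↦98x: [199, 65, 100, 186, 45, 21, 177]… (length divides ord_209(98)).
Decompose π into cycles: lengths [18, 18, 18, 18, 18, 18, 18, 18, 18, 18, 18, 2, 2, 2, 2, 2, 1] (17 cycles, including the fixed point 0).
17 cycles on 209: each ℓ→(−1)^(ℓ−1), product (−1)^192 = +1.
(98|209)_J = +1 (Zolotarev's lemma cross-check).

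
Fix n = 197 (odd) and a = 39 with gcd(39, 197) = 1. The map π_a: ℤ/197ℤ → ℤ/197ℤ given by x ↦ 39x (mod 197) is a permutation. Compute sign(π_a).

Orbit of 178 under x↦39x: [178, 47, 60, 173, 49, 138, 63]… (length divides ord_197(39)).
π_39 has 3 disjoint cycles with lengths [98, 98, 1] on {0,…,196}.
sign(π) = (−1)^{n − #cycles} = (−1)^{197−3} = (−1)^194 = +1.
Check: (39/197) = +1 by Zolotarev.

+1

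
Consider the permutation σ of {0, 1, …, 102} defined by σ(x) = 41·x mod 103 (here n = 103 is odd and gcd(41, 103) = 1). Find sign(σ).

+1

Trace 60: π^k(60) = [60, 91, 23, 16, 38, 13, 18] for k=0..6.
Cycle lengths of π_41 on ℤ/103ℤ: [51, 51, 1]; 3 cycles in total.
3 cycles on 103: each ℓ→(−1)^(ℓ−1), product (−1)^100 = +1.
Check: (41/103) = +1 by Zolotarev.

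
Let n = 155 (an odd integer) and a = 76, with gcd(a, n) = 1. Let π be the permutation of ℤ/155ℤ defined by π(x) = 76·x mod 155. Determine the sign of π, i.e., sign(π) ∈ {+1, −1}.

+1

Orbit of 66 under x↦76x: [66, 56, 71, 126, 121, 51, 1]… (length divides ord_155(76)).
π_76 has 15 disjoint cycles with lengths [15, 15, 15, 15, 15, 15, 15, 15, 15, 15, 1, 1, 1, 1, 1] on {0,…,154}.
15 cycles on 155: each ℓ→(−1)^(ℓ−1), product (−1)^140 = +1.
Zolotarev: (76|155) = +1, matching the cycle-count sign.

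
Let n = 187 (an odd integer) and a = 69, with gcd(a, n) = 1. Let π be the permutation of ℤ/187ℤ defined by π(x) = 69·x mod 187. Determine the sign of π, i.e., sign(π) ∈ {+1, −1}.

Trace 103: π^k(103) = [103, 1, 69, 86, 137] for k=0..4.
π_69 has 51 disjoint cycles with lengths [5, 5, 5, 5, 5, 5, 5, 5, 5, 5, 5, 5, 5, 5, 5, 5, 5, 5, 5, 5, 5, 5, 5, 5, 5, 5, 5, 5, 5, 5, 5, 5, 5, 5, 1, 1, 1, 1, 1, 1, 1, 1, 1, 1, 1, 1, 1, 1, 1, 1, 1] on {0,…,186}.
With 51 cycles on 187 points, sign = (−1)^{187−51} = +1.
Check: (69/187) = +1 by Zolotarev.

+1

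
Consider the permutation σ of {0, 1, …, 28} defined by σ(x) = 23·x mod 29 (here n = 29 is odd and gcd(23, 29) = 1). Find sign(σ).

Orbit of 7 under x↦23x: [7, 16, 20, 25, 24, 1, 23]… (length divides ord_29(23)).
5 cycles of lengths [7, 7, 7, 7, 1].
sign(π) = (−1)^{n − #cycles} = (−1)^{29−5} = (−1)^24 = +1.
(23|29)_J = +1 (Zolotarev's lemma cross-check).

+1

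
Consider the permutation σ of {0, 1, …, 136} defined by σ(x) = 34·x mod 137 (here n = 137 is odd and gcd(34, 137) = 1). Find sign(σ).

+1

Orbit of 38 under x↦34x: [38, 59, 88, 115, 74, 50, 56]… (length divides ord_137(34)).
Decompose π into cycles: lengths [17, 17, 17, 17, 17, 17, 17, 17, 1] (9 cycles, including the fixed point 0).
137 − 9 = 128 transpositions; sign(π) = (−1)^128 = +1.
Check: (34/137) = +1 by Zolotarev.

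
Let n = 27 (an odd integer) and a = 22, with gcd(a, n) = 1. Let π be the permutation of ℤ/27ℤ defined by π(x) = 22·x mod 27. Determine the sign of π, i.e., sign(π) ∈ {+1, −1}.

+1

Trace 7: π^k(7) = [7, 19, 13, 16, 1, 22, 25] for k=0..6.
Decompose π into cycles: lengths [9, 9, 3, 3, 1, 1, 1] (7 cycles, including the fixed point 0).
n − c = 27 − 7 = 20; sign = (−1)^20 = +1.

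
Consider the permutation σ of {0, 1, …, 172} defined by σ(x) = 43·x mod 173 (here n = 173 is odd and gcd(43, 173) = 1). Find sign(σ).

+1

Orbit of 142 under x↦43x: [142, 51, 117, 14, 83, 109, 16]… (length divides ord_173(43)).
Cycle lengths of π_43 on ℤ/173ℤ: [43, 43, 43, 43, 1]; 5 cycles in total.
sign(π) = (−1)^{n − #cycles} = (−1)^{173−5} = (−1)^168 = +1.
Zolotarev: (43|173) = +1, matching the cycle-count sign.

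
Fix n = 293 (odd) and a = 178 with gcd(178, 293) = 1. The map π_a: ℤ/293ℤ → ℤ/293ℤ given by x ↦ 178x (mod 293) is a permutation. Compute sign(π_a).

Orbit of 35 under x↦178x: [35, 77, 228, 150, 37, 140, 15]… (length divides ord_293(178)).
3 cycles of lengths [146, 146, 1].
With 3 cycles on 293 points, sign = (−1)^{293−3} = +1.

+1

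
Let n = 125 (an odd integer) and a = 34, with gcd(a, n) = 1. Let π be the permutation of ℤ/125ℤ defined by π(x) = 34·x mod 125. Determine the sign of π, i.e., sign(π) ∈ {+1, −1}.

+1

Trace 14: π^k(14) = [14, 101, 59, 6, 79, 61, 74] for k=0..6.
Decompose π into cycles: lengths [50, 50, 10, 10, 2, 2, 1] (7 cycles, including the fixed point 0).
Σ(ℓ_i−1) = 125−7 = 118; sign = (−1)^118 = +1.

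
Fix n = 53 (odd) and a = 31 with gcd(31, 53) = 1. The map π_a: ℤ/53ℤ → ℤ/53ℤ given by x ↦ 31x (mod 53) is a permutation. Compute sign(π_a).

Start at x=7: 7 → 5 → 49 → 35 → 25 → 33 → 16 → … (one orbit).
The orbit structure of x ↦ 31x mod 53: 2 orbits of sizes [52, 1].
With 2 cycles on 53 points, sign = (−1)^{53−2} = -1.

-1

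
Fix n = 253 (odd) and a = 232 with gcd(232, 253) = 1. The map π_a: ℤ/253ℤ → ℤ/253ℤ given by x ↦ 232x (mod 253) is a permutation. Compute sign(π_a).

Orbit of 78 under x↦232x: [78, 133, 243, 210, 144, 12, 1]… (length divides ord_253(232)).
Cycle lengths of π_232 on ℤ/253ℤ: [11, 11, 11, 11, 11, 11, 11, 11, 11, 11, 11, 11, 11, 11, 11, 11, 11, 11, 11, 11, 11, 11, 1, 1, 1, 1, 1, 1, 1, 1, 1, 1, 1]; 33 cycles in total.
n − c = 253 − 33 = 220; sign = (−1)^220 = +1.

+1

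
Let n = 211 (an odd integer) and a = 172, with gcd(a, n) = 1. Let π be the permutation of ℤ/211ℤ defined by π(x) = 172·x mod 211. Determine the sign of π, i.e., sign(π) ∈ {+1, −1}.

+1

Orbit of 188 under x↦172x: [188, 53, 43, 11, 204, 62, 114]… (length divides ord_211(172)).
3 cycles of lengths [105, 105, 1].
With 3 cycles on 211 points, sign = (−1)^{211−3} = +1.
The Jacobi symbol (172|211) = +1 (Zolotarev) agrees.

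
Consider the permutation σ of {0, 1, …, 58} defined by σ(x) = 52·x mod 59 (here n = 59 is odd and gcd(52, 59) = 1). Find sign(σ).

-1

Start at x=11: 11 → 41 → 8 → 3 → 38 → 29 → 33 → … (one orbit).
Cycle lengths of π_52 on ℤ/59ℤ: [58, 1]; 2 cycles in total.
Σ(ℓ_i−1) = 59−2 = 57; sign = (−1)^57 = -1.
Check: (52/59) = -1 by Zolotarev.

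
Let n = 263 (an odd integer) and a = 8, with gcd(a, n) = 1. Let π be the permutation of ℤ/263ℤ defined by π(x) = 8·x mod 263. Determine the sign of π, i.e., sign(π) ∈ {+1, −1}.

Orbit of 121 under x↦8x: [121, 179, 117, 147, 124, 203, 46]… (length divides ord_263(8)).
π_8 has 3 disjoint cycles with lengths [131, 131, 1] on {0,…,262}.
Σ(ℓ_i−1) = 263−3 = 260; sign = (−1)^260 = +1.

+1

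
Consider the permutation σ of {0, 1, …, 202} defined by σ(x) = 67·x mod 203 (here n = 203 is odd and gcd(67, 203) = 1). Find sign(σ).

+1

Trace 198: π^k(198) = [198, 71, 88, 9, 197, 4, 65] for k=0..6.
Cycle lengths of π_67 on ℤ/203ℤ: [42, 42, 42, 42, 14, 14, 3, 3, 1]; 9 cycles in total.
Σ(ℓ_i−1) = 203−9 = 194; sign = (−1)^194 = +1.
Check: (67/203) = +1 by Zolotarev.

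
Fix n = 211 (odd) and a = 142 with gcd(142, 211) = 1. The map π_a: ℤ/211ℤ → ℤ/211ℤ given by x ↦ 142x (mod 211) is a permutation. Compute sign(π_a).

-1

Trace 18: π^k(18) = [18, 24, 32, 113, 10, 154, 135] for k=0..6.
Decompose π into cycles: lengths [210, 1] (2 cycles, including the fixed point 0).
2 cycles on 211: each ℓ→(−1)^(ℓ−1), product (−1)^209 = -1.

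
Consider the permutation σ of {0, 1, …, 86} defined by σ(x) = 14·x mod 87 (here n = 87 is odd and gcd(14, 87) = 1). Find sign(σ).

Start at x=14: 14 → 22 → 47 → 49 → 77 → 34 → 41 → … (one orbit).
π_14 has 5 disjoint cycles with lengths [28, 28, 28, 2, 1] on {0,…,86}.
n − c = 87 − 5 = 82; sign = (−1)^82 = +1.
Zolotarev: (14|87) = +1, matching the cycle-count sign.

+1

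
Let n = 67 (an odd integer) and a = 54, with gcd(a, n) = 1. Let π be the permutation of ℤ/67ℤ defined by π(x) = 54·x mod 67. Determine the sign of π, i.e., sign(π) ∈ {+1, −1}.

Orbit of 29 under x↦54x: [29, 25, 10, 4, 15, 6, 56]… (length divides ord_67(54)).
Cycle lengths of π_54 on ℤ/67ℤ: [33, 33, 1]; 3 cycles in total.
67 − 3 = 64 transpositions; sign(π) = (−1)^64 = +1.
(54|67)_J = +1 (Zolotarev's lemma cross-check).

+1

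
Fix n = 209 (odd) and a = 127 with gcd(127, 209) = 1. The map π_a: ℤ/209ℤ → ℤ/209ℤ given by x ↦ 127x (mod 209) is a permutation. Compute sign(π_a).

+1

Start at x=40: 40 → 64 → 186 → 5 → 8 → 180 → 79 → … (one orbit).
Cycle lengths of π_127 on ℤ/209ℤ: [90, 90, 18, 10, 1]; 5 cycles in total.
5 cycles on 209: each ℓ→(−1)^(ℓ−1), product (−1)^204 = +1.
Check: (127/209) = +1 by Zolotarev.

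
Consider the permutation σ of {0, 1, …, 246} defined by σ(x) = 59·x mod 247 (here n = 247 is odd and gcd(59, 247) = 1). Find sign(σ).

+1

Orbit of 15 under x↦59x: [15, 144, 98, 101, 31, 100, 219]… (length divides ord_247(59)).
Cycle lengths of π_59 on ℤ/247ℤ: [36, 36, 36, 36, 36, 36, 18, 12, 1]; 9 cycles in total.
Σ(ℓ_i−1) = 247−9 = 238; sign = (−1)^238 = +1.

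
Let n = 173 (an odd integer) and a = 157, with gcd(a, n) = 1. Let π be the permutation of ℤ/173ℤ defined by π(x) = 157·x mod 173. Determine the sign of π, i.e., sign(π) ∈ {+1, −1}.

+1

Trace 78: π^k(78) = [78, 136, 73, 43, 4, 109, 159] for k=0..6.
Cycle lengths of π_157 on ℤ/173ℤ: [86, 86, 1]; 3 cycles in total.
With 3 cycles on 173 points, sign = (−1)^{173−3} = +1.
The Jacobi symbol (157|173) = +1 (Zolotarev) agrees.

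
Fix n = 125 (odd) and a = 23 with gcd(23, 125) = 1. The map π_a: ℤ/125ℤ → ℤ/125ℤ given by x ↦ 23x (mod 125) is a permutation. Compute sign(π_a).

Orbit of 84 under x↦23x: [84, 57, 61, 28, 19, 62, 51]… (length divides ord_125(23)).
4 cycles of lengths [100, 20, 4, 1].
sign(π) = (−1)^{n − #cycles} = (−1)^{125−4} = (−1)^121 = -1.
(23|125)_J = -1 (Zolotarev's lemma cross-check).

-1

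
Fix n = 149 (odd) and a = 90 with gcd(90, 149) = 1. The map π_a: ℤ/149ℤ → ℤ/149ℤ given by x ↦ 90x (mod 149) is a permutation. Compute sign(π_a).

-1

Orbit of 142 under x↦90x: [142, 115, 69, 101, 1, 90, 54]… (length divides ord_149(90)).
Cycle type of π: 148 + 1; total 2 cycles.
With 2 cycles on 149 points, sign = (−1)^{149−2} = -1.
The Jacobi symbol (90|149) = -1 (Zolotarev) agrees.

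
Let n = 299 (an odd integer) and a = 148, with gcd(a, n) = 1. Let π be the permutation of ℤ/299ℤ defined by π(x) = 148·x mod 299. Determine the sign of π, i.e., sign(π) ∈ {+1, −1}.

+1

Trace 118: π^k(118) = [118, 122, 116, 125, 261, 57, 64] for k=0..6.
11 cycles of lengths [44, 44, 44, 44, 44, 44, 22, 4, 4, 4, 1].
299 − 11 = 288 transpositions; sign(π) = (−1)^288 = +1.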